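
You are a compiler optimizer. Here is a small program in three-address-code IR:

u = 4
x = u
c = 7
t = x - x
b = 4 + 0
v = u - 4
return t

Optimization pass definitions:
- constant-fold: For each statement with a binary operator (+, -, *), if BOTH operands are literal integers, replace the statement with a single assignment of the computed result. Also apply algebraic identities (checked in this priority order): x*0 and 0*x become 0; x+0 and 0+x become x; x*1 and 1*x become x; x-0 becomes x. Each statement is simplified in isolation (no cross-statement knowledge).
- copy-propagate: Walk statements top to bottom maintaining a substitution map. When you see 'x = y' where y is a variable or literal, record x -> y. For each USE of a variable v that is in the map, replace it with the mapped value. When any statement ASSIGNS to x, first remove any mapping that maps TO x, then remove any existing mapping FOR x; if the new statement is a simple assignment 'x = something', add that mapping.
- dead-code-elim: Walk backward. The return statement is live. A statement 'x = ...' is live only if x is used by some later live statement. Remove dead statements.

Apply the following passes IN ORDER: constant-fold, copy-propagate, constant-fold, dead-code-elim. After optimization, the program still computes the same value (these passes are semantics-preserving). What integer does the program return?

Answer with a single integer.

Answer: 0

Derivation:
Initial IR:
  u = 4
  x = u
  c = 7
  t = x - x
  b = 4 + 0
  v = u - 4
  return t
After constant-fold (7 stmts):
  u = 4
  x = u
  c = 7
  t = x - x
  b = 4
  v = u - 4
  return t
After copy-propagate (7 stmts):
  u = 4
  x = 4
  c = 7
  t = 4 - 4
  b = 4
  v = 4 - 4
  return t
After constant-fold (7 stmts):
  u = 4
  x = 4
  c = 7
  t = 0
  b = 4
  v = 0
  return t
After dead-code-elim (2 stmts):
  t = 0
  return t
Evaluate:
  u = 4  =>  u = 4
  x = u  =>  x = 4
  c = 7  =>  c = 7
  t = x - x  =>  t = 0
  b = 4 + 0  =>  b = 4
  v = u - 4  =>  v = 0
  return t = 0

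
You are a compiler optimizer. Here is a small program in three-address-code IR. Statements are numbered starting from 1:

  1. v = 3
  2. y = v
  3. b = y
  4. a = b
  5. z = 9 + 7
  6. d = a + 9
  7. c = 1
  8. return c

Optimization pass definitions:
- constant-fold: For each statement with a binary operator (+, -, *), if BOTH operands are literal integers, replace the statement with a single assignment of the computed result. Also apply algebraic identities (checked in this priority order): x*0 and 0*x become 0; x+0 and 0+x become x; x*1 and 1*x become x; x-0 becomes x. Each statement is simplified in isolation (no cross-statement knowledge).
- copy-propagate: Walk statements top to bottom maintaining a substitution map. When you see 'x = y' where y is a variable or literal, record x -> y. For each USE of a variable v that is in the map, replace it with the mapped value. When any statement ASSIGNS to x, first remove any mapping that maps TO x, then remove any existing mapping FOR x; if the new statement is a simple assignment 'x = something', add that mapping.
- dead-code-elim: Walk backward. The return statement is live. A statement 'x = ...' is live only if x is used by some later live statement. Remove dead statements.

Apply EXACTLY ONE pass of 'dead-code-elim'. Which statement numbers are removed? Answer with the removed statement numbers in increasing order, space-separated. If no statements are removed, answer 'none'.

Backward liveness scan:
Stmt 1 'v = 3': DEAD (v not in live set [])
Stmt 2 'y = v': DEAD (y not in live set [])
Stmt 3 'b = y': DEAD (b not in live set [])
Stmt 4 'a = b': DEAD (a not in live set [])
Stmt 5 'z = 9 + 7': DEAD (z not in live set [])
Stmt 6 'd = a + 9': DEAD (d not in live set [])
Stmt 7 'c = 1': KEEP (c is live); live-in = []
Stmt 8 'return c': KEEP (return); live-in = ['c']
Removed statement numbers: [1, 2, 3, 4, 5, 6]
Surviving IR:
  c = 1
  return c

Answer: 1 2 3 4 5 6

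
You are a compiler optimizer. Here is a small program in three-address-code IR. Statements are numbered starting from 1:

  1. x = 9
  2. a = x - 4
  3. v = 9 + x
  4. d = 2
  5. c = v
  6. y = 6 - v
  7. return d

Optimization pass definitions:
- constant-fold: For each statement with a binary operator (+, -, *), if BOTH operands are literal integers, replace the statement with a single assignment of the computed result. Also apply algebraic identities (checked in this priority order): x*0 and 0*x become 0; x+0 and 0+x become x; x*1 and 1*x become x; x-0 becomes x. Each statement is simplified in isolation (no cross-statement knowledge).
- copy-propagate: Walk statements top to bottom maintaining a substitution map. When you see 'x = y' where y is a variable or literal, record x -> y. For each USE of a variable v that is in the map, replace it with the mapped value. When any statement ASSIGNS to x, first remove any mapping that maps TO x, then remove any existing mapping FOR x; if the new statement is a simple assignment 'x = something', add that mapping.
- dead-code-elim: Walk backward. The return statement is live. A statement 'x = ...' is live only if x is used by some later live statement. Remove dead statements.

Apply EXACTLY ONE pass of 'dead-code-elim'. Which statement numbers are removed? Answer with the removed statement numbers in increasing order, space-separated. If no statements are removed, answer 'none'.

Backward liveness scan:
Stmt 1 'x = 9': DEAD (x not in live set [])
Stmt 2 'a = x - 4': DEAD (a not in live set [])
Stmt 3 'v = 9 + x': DEAD (v not in live set [])
Stmt 4 'd = 2': KEEP (d is live); live-in = []
Stmt 5 'c = v': DEAD (c not in live set ['d'])
Stmt 6 'y = 6 - v': DEAD (y not in live set ['d'])
Stmt 7 'return d': KEEP (return); live-in = ['d']
Removed statement numbers: [1, 2, 3, 5, 6]
Surviving IR:
  d = 2
  return d

Answer: 1 2 3 5 6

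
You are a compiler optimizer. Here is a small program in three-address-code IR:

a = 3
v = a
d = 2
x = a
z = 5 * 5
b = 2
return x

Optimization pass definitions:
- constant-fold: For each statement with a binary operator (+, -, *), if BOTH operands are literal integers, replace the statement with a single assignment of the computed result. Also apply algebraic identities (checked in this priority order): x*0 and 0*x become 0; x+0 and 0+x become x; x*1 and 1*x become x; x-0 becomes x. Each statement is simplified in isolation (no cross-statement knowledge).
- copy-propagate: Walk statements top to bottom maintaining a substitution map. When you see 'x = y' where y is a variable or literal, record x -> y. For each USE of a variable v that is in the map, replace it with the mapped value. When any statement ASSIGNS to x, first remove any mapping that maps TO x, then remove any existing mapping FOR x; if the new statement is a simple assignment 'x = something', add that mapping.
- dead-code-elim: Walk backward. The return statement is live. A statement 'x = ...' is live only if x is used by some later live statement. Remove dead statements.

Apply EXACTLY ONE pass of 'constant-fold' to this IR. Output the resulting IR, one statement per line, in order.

Applying constant-fold statement-by-statement:
  [1] a = 3  (unchanged)
  [2] v = a  (unchanged)
  [3] d = 2  (unchanged)
  [4] x = a  (unchanged)
  [5] z = 5 * 5  -> z = 25
  [6] b = 2  (unchanged)
  [7] return x  (unchanged)
Result (7 stmts):
  a = 3
  v = a
  d = 2
  x = a
  z = 25
  b = 2
  return x

Answer: a = 3
v = a
d = 2
x = a
z = 25
b = 2
return x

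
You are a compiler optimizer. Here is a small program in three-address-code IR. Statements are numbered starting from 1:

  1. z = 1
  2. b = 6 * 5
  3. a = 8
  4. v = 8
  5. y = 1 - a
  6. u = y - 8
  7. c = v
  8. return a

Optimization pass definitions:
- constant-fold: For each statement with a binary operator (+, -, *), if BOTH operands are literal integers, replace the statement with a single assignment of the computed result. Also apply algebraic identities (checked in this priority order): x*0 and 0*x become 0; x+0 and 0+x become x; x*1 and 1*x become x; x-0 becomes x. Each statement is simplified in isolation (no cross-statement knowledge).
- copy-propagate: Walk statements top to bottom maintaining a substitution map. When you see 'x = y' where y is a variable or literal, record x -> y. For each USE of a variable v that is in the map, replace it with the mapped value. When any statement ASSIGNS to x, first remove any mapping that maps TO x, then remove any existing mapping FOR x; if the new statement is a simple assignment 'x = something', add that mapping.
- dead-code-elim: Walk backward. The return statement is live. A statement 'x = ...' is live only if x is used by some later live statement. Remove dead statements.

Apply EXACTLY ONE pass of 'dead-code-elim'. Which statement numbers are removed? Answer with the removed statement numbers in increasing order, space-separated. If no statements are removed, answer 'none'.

Answer: 1 2 4 5 6 7

Derivation:
Backward liveness scan:
Stmt 1 'z = 1': DEAD (z not in live set [])
Stmt 2 'b = 6 * 5': DEAD (b not in live set [])
Stmt 3 'a = 8': KEEP (a is live); live-in = []
Stmt 4 'v = 8': DEAD (v not in live set ['a'])
Stmt 5 'y = 1 - a': DEAD (y not in live set ['a'])
Stmt 6 'u = y - 8': DEAD (u not in live set ['a'])
Stmt 7 'c = v': DEAD (c not in live set ['a'])
Stmt 8 'return a': KEEP (return); live-in = ['a']
Removed statement numbers: [1, 2, 4, 5, 6, 7]
Surviving IR:
  a = 8
  return a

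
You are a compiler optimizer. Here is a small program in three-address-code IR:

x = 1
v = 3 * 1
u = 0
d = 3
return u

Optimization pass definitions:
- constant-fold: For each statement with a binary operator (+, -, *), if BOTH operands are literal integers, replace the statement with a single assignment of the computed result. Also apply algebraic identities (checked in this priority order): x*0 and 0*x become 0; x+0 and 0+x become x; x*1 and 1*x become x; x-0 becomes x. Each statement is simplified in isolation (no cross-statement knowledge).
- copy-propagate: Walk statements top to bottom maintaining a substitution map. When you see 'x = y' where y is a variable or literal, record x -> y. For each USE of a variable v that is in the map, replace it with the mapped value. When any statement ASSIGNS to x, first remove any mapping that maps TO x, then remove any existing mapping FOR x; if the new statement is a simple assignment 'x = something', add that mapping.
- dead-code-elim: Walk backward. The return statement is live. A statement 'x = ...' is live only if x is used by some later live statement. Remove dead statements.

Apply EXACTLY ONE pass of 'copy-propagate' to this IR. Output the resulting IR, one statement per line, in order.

Applying copy-propagate statement-by-statement:
  [1] x = 1  (unchanged)
  [2] v = 3 * 1  (unchanged)
  [3] u = 0  (unchanged)
  [4] d = 3  (unchanged)
  [5] return u  -> return 0
Result (5 stmts):
  x = 1
  v = 3 * 1
  u = 0
  d = 3
  return 0

Answer: x = 1
v = 3 * 1
u = 0
d = 3
return 0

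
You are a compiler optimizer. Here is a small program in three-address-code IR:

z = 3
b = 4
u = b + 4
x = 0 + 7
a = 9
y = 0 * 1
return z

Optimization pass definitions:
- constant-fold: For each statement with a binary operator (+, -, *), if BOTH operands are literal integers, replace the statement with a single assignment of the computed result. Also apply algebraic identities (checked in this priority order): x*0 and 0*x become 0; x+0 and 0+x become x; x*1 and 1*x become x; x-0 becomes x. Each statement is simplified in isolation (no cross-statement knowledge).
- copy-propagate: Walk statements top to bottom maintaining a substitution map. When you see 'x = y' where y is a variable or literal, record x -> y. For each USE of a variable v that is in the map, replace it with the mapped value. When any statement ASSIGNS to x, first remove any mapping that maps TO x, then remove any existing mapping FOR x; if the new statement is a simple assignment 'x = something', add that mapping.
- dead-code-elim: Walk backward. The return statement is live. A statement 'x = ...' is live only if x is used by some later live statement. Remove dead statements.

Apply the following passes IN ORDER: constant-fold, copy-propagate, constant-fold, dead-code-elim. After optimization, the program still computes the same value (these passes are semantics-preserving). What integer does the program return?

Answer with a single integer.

Answer: 3

Derivation:
Initial IR:
  z = 3
  b = 4
  u = b + 4
  x = 0 + 7
  a = 9
  y = 0 * 1
  return z
After constant-fold (7 stmts):
  z = 3
  b = 4
  u = b + 4
  x = 7
  a = 9
  y = 0
  return z
After copy-propagate (7 stmts):
  z = 3
  b = 4
  u = 4 + 4
  x = 7
  a = 9
  y = 0
  return 3
After constant-fold (7 stmts):
  z = 3
  b = 4
  u = 8
  x = 7
  a = 9
  y = 0
  return 3
After dead-code-elim (1 stmts):
  return 3
Evaluate:
  z = 3  =>  z = 3
  b = 4  =>  b = 4
  u = b + 4  =>  u = 8
  x = 0 + 7  =>  x = 7
  a = 9  =>  a = 9
  y = 0 * 1  =>  y = 0
  return z = 3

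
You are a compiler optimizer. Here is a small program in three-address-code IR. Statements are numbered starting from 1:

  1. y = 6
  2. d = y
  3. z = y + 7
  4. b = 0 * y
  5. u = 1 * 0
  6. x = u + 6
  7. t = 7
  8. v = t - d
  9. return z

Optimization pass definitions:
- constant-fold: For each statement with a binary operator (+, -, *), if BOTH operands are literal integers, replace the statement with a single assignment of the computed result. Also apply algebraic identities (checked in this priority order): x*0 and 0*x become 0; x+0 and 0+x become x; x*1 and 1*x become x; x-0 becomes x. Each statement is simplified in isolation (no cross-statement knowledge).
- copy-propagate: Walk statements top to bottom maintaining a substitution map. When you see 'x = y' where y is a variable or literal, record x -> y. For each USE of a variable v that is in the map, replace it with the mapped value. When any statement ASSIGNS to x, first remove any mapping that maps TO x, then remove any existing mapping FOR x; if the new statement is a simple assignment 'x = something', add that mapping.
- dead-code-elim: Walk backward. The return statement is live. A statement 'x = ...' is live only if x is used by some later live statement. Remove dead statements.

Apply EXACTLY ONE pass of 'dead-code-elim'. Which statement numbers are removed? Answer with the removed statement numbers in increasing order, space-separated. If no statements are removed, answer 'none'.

Answer: 2 4 5 6 7 8

Derivation:
Backward liveness scan:
Stmt 1 'y = 6': KEEP (y is live); live-in = []
Stmt 2 'd = y': DEAD (d not in live set ['y'])
Stmt 3 'z = y + 7': KEEP (z is live); live-in = ['y']
Stmt 4 'b = 0 * y': DEAD (b not in live set ['z'])
Stmt 5 'u = 1 * 0': DEAD (u not in live set ['z'])
Stmt 6 'x = u + 6': DEAD (x not in live set ['z'])
Stmt 7 't = 7': DEAD (t not in live set ['z'])
Stmt 8 'v = t - d': DEAD (v not in live set ['z'])
Stmt 9 'return z': KEEP (return); live-in = ['z']
Removed statement numbers: [2, 4, 5, 6, 7, 8]
Surviving IR:
  y = 6
  z = y + 7
  return z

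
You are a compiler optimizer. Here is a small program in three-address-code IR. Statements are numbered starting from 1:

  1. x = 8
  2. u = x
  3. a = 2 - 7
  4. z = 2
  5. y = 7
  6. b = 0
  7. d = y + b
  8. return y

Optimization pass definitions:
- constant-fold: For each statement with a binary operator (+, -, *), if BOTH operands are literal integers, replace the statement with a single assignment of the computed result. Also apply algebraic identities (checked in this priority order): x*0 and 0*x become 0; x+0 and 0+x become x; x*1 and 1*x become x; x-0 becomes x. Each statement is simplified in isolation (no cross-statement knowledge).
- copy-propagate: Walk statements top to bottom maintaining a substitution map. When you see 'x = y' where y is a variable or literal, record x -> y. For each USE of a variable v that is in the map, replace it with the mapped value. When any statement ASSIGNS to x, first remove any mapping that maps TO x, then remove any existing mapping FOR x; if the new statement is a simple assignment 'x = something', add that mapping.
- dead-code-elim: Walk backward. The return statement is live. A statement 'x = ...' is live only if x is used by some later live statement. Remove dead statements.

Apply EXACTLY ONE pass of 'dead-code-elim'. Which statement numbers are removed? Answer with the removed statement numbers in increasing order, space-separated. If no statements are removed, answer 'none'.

Answer: 1 2 3 4 6 7

Derivation:
Backward liveness scan:
Stmt 1 'x = 8': DEAD (x not in live set [])
Stmt 2 'u = x': DEAD (u not in live set [])
Stmt 3 'a = 2 - 7': DEAD (a not in live set [])
Stmt 4 'z = 2': DEAD (z not in live set [])
Stmt 5 'y = 7': KEEP (y is live); live-in = []
Stmt 6 'b = 0': DEAD (b not in live set ['y'])
Stmt 7 'd = y + b': DEAD (d not in live set ['y'])
Stmt 8 'return y': KEEP (return); live-in = ['y']
Removed statement numbers: [1, 2, 3, 4, 6, 7]
Surviving IR:
  y = 7
  return y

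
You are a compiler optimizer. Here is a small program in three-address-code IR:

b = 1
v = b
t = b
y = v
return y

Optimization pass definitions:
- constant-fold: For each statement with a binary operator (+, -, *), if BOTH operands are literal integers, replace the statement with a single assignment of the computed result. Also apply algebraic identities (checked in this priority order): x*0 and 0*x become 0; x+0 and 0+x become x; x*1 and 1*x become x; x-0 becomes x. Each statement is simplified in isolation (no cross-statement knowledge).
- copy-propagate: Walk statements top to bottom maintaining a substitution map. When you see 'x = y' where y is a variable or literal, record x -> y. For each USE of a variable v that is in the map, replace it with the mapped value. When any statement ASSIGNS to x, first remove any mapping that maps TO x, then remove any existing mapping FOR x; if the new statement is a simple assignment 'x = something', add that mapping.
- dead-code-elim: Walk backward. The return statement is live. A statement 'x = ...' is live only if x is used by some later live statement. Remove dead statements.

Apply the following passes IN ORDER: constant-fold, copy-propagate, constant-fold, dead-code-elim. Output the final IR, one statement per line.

Initial IR:
  b = 1
  v = b
  t = b
  y = v
  return y
After constant-fold (5 stmts):
  b = 1
  v = b
  t = b
  y = v
  return y
After copy-propagate (5 stmts):
  b = 1
  v = 1
  t = 1
  y = 1
  return 1
After constant-fold (5 stmts):
  b = 1
  v = 1
  t = 1
  y = 1
  return 1
After dead-code-elim (1 stmts):
  return 1

Answer: return 1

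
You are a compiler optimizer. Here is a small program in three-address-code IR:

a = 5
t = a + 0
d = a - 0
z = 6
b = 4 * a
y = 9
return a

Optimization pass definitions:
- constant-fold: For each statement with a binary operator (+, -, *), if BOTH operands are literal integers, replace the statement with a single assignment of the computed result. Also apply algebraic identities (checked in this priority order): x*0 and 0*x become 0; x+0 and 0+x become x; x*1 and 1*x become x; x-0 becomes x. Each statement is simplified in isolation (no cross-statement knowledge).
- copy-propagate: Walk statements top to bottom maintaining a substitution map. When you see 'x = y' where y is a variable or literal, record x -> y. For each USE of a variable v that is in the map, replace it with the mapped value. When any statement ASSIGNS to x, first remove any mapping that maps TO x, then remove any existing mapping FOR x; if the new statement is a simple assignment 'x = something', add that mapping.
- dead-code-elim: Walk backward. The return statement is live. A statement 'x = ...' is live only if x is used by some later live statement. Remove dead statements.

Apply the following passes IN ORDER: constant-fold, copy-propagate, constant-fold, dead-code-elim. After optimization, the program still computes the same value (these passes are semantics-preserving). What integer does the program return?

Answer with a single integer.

Initial IR:
  a = 5
  t = a + 0
  d = a - 0
  z = 6
  b = 4 * a
  y = 9
  return a
After constant-fold (7 stmts):
  a = 5
  t = a
  d = a
  z = 6
  b = 4 * a
  y = 9
  return a
After copy-propagate (7 stmts):
  a = 5
  t = 5
  d = 5
  z = 6
  b = 4 * 5
  y = 9
  return 5
After constant-fold (7 stmts):
  a = 5
  t = 5
  d = 5
  z = 6
  b = 20
  y = 9
  return 5
After dead-code-elim (1 stmts):
  return 5
Evaluate:
  a = 5  =>  a = 5
  t = a + 0  =>  t = 5
  d = a - 0  =>  d = 5
  z = 6  =>  z = 6
  b = 4 * a  =>  b = 20
  y = 9  =>  y = 9
  return a = 5

Answer: 5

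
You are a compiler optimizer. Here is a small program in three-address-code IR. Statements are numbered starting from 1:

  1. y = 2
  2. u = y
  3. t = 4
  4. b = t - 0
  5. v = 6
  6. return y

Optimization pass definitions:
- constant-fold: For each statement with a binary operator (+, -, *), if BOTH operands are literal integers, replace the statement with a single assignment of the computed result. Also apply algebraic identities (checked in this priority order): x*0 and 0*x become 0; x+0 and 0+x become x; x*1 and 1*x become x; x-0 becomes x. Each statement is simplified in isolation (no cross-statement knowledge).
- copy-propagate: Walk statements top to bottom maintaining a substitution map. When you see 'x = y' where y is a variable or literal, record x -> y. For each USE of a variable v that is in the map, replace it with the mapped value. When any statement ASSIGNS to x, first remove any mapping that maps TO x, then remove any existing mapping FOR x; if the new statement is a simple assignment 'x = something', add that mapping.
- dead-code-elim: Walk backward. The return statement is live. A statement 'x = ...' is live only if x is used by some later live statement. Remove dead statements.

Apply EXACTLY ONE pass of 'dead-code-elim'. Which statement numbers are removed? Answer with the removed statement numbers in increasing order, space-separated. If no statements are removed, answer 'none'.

Backward liveness scan:
Stmt 1 'y = 2': KEEP (y is live); live-in = []
Stmt 2 'u = y': DEAD (u not in live set ['y'])
Stmt 3 't = 4': DEAD (t not in live set ['y'])
Stmt 4 'b = t - 0': DEAD (b not in live set ['y'])
Stmt 5 'v = 6': DEAD (v not in live set ['y'])
Stmt 6 'return y': KEEP (return); live-in = ['y']
Removed statement numbers: [2, 3, 4, 5]
Surviving IR:
  y = 2
  return y

Answer: 2 3 4 5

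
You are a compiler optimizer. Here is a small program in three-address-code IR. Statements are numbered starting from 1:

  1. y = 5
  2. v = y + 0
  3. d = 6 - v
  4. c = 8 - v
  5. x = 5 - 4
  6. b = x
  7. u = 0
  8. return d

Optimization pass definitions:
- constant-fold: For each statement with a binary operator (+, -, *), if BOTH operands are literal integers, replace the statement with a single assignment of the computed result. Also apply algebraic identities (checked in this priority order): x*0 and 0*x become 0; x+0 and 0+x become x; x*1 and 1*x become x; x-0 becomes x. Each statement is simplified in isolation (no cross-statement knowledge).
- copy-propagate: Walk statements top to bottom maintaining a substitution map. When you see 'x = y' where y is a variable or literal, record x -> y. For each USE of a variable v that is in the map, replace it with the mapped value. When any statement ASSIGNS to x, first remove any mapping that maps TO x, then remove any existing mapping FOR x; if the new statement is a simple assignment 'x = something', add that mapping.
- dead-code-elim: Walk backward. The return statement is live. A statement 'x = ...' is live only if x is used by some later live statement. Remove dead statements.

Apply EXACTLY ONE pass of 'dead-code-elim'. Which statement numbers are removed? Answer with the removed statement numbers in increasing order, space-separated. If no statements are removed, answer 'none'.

Answer: 4 5 6 7

Derivation:
Backward liveness scan:
Stmt 1 'y = 5': KEEP (y is live); live-in = []
Stmt 2 'v = y + 0': KEEP (v is live); live-in = ['y']
Stmt 3 'd = 6 - v': KEEP (d is live); live-in = ['v']
Stmt 4 'c = 8 - v': DEAD (c not in live set ['d'])
Stmt 5 'x = 5 - 4': DEAD (x not in live set ['d'])
Stmt 6 'b = x': DEAD (b not in live set ['d'])
Stmt 7 'u = 0': DEAD (u not in live set ['d'])
Stmt 8 'return d': KEEP (return); live-in = ['d']
Removed statement numbers: [4, 5, 6, 7]
Surviving IR:
  y = 5
  v = y + 0
  d = 6 - v
  return d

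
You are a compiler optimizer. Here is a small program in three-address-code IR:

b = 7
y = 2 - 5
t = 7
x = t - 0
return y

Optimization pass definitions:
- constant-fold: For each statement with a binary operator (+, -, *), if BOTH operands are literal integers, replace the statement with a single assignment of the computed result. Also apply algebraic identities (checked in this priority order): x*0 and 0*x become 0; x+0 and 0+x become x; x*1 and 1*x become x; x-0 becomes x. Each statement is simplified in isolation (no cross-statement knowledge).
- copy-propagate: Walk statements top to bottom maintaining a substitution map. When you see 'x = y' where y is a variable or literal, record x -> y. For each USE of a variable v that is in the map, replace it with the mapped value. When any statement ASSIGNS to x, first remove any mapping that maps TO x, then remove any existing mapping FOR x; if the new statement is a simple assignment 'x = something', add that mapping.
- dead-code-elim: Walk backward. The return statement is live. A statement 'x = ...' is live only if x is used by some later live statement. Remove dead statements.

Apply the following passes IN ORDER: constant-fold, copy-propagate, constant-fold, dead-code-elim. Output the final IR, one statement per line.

Initial IR:
  b = 7
  y = 2 - 5
  t = 7
  x = t - 0
  return y
After constant-fold (5 stmts):
  b = 7
  y = -3
  t = 7
  x = t
  return y
After copy-propagate (5 stmts):
  b = 7
  y = -3
  t = 7
  x = 7
  return -3
After constant-fold (5 stmts):
  b = 7
  y = -3
  t = 7
  x = 7
  return -3
After dead-code-elim (1 stmts):
  return -3

Answer: return -3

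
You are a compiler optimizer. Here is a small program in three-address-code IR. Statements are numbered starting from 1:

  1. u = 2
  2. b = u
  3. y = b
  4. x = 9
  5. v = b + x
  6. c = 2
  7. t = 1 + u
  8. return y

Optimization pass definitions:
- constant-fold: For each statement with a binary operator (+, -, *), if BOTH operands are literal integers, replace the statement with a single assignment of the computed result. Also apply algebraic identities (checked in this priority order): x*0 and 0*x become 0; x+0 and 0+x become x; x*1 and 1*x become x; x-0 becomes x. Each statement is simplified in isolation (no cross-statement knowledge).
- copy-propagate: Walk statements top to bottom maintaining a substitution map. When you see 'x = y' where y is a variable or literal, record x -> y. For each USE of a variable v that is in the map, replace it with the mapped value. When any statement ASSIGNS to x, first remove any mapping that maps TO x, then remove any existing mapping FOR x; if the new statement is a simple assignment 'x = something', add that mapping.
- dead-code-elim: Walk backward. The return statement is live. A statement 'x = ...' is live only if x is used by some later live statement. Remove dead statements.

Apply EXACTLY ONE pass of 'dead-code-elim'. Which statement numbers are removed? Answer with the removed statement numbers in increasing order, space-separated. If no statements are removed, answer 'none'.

Backward liveness scan:
Stmt 1 'u = 2': KEEP (u is live); live-in = []
Stmt 2 'b = u': KEEP (b is live); live-in = ['u']
Stmt 3 'y = b': KEEP (y is live); live-in = ['b']
Stmt 4 'x = 9': DEAD (x not in live set ['y'])
Stmt 5 'v = b + x': DEAD (v not in live set ['y'])
Stmt 6 'c = 2': DEAD (c not in live set ['y'])
Stmt 7 't = 1 + u': DEAD (t not in live set ['y'])
Stmt 8 'return y': KEEP (return); live-in = ['y']
Removed statement numbers: [4, 5, 6, 7]
Surviving IR:
  u = 2
  b = u
  y = b
  return y

Answer: 4 5 6 7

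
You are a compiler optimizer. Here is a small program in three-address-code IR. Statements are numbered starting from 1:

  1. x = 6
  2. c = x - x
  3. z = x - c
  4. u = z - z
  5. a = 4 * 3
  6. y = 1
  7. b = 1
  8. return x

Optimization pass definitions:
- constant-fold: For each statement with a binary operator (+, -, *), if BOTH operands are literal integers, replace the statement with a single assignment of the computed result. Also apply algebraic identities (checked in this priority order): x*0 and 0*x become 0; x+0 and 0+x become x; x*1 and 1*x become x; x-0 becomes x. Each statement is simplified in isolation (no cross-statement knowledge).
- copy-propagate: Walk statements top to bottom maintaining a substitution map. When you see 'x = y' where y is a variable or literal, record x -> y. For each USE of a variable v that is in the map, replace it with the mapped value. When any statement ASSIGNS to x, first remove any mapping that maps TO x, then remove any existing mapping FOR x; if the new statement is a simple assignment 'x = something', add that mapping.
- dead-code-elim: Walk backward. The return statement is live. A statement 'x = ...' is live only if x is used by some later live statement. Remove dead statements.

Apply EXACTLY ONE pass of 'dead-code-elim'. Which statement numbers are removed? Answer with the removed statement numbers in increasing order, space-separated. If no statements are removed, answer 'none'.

Answer: 2 3 4 5 6 7

Derivation:
Backward liveness scan:
Stmt 1 'x = 6': KEEP (x is live); live-in = []
Stmt 2 'c = x - x': DEAD (c not in live set ['x'])
Stmt 3 'z = x - c': DEAD (z not in live set ['x'])
Stmt 4 'u = z - z': DEAD (u not in live set ['x'])
Stmt 5 'a = 4 * 3': DEAD (a not in live set ['x'])
Stmt 6 'y = 1': DEAD (y not in live set ['x'])
Stmt 7 'b = 1': DEAD (b not in live set ['x'])
Stmt 8 'return x': KEEP (return); live-in = ['x']
Removed statement numbers: [2, 3, 4, 5, 6, 7]
Surviving IR:
  x = 6
  return x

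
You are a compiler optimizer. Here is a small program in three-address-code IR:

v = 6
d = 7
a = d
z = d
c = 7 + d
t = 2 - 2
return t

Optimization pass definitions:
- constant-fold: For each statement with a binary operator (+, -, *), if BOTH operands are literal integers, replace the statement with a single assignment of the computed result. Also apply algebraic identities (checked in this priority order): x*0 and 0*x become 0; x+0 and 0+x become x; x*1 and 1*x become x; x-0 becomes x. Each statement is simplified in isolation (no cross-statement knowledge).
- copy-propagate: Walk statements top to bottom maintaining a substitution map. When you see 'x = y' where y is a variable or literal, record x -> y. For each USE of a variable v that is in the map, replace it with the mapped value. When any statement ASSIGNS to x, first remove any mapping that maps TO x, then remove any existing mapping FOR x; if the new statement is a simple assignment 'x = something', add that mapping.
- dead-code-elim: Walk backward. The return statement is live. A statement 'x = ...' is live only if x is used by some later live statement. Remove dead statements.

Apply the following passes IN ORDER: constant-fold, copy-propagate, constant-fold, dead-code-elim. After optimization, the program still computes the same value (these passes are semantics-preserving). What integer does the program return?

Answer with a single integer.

Answer: 0

Derivation:
Initial IR:
  v = 6
  d = 7
  a = d
  z = d
  c = 7 + d
  t = 2 - 2
  return t
After constant-fold (7 stmts):
  v = 6
  d = 7
  a = d
  z = d
  c = 7 + d
  t = 0
  return t
After copy-propagate (7 stmts):
  v = 6
  d = 7
  a = 7
  z = 7
  c = 7 + 7
  t = 0
  return 0
After constant-fold (7 stmts):
  v = 6
  d = 7
  a = 7
  z = 7
  c = 14
  t = 0
  return 0
After dead-code-elim (1 stmts):
  return 0
Evaluate:
  v = 6  =>  v = 6
  d = 7  =>  d = 7
  a = d  =>  a = 7
  z = d  =>  z = 7
  c = 7 + d  =>  c = 14
  t = 2 - 2  =>  t = 0
  return t = 0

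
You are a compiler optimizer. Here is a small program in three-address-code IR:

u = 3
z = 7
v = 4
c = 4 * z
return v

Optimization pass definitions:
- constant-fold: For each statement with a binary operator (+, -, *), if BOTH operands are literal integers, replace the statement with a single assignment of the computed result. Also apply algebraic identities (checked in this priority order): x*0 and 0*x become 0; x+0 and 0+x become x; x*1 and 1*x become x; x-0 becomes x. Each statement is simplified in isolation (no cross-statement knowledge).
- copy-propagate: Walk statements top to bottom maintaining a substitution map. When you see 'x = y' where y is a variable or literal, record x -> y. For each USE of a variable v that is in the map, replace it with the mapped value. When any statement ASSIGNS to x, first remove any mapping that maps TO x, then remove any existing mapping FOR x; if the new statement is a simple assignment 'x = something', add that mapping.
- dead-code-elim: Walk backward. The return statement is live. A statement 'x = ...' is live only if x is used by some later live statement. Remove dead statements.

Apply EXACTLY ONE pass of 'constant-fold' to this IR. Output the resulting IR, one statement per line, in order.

Applying constant-fold statement-by-statement:
  [1] u = 3  (unchanged)
  [2] z = 7  (unchanged)
  [3] v = 4  (unchanged)
  [4] c = 4 * z  (unchanged)
  [5] return v  (unchanged)
Result (5 stmts):
  u = 3
  z = 7
  v = 4
  c = 4 * z
  return v

Answer: u = 3
z = 7
v = 4
c = 4 * z
return v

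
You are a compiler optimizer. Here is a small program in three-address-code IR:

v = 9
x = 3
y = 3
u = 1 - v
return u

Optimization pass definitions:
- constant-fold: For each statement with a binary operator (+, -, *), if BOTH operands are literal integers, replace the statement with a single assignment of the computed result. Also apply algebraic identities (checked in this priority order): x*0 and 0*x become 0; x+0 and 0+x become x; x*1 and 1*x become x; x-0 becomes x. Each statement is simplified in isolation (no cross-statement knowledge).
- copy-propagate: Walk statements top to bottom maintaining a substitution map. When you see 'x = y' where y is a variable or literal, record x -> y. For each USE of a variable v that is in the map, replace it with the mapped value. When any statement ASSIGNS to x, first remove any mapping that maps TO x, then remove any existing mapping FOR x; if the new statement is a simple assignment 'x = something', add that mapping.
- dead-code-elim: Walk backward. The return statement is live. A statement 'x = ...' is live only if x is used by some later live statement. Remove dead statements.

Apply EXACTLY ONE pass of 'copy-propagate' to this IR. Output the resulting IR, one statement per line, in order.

Answer: v = 9
x = 3
y = 3
u = 1 - 9
return u

Derivation:
Applying copy-propagate statement-by-statement:
  [1] v = 9  (unchanged)
  [2] x = 3  (unchanged)
  [3] y = 3  (unchanged)
  [4] u = 1 - v  -> u = 1 - 9
  [5] return u  (unchanged)
Result (5 stmts):
  v = 9
  x = 3
  y = 3
  u = 1 - 9
  return u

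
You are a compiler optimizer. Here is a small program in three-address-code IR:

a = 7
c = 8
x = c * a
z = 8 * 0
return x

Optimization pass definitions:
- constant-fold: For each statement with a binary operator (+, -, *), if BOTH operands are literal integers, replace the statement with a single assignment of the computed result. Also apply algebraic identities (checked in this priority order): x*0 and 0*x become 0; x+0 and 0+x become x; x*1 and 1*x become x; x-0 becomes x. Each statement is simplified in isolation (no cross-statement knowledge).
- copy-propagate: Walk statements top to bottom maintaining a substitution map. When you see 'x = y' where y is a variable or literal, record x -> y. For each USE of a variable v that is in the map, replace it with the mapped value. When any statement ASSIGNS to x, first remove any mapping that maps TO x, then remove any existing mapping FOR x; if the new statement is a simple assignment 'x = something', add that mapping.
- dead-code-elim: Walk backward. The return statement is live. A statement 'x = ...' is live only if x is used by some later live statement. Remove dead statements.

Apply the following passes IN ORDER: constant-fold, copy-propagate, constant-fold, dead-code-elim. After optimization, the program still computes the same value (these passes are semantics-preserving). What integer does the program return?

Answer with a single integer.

Answer: 56

Derivation:
Initial IR:
  a = 7
  c = 8
  x = c * a
  z = 8 * 0
  return x
After constant-fold (5 stmts):
  a = 7
  c = 8
  x = c * a
  z = 0
  return x
After copy-propagate (5 stmts):
  a = 7
  c = 8
  x = 8 * 7
  z = 0
  return x
After constant-fold (5 stmts):
  a = 7
  c = 8
  x = 56
  z = 0
  return x
After dead-code-elim (2 stmts):
  x = 56
  return x
Evaluate:
  a = 7  =>  a = 7
  c = 8  =>  c = 8
  x = c * a  =>  x = 56
  z = 8 * 0  =>  z = 0
  return x = 56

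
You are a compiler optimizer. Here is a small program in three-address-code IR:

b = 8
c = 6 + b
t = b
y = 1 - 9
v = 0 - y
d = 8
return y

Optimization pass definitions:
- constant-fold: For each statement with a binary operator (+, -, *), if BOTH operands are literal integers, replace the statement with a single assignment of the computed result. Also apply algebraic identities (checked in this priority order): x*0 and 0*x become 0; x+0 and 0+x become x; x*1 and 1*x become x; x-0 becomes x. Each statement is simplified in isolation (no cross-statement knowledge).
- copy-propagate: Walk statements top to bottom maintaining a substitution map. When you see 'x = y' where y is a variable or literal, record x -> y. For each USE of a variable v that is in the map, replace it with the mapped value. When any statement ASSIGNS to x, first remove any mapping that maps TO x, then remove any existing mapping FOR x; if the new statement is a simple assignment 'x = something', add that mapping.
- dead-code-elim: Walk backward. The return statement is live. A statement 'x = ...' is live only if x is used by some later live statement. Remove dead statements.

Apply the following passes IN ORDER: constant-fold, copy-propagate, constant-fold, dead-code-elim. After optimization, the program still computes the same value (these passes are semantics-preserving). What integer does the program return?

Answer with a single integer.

Initial IR:
  b = 8
  c = 6 + b
  t = b
  y = 1 - 9
  v = 0 - y
  d = 8
  return y
After constant-fold (7 stmts):
  b = 8
  c = 6 + b
  t = b
  y = -8
  v = 0 - y
  d = 8
  return y
After copy-propagate (7 stmts):
  b = 8
  c = 6 + 8
  t = 8
  y = -8
  v = 0 - -8
  d = 8
  return -8
After constant-fold (7 stmts):
  b = 8
  c = 14
  t = 8
  y = -8
  v = 8
  d = 8
  return -8
After dead-code-elim (1 stmts):
  return -8
Evaluate:
  b = 8  =>  b = 8
  c = 6 + b  =>  c = 14
  t = b  =>  t = 8
  y = 1 - 9  =>  y = -8
  v = 0 - y  =>  v = 8
  d = 8  =>  d = 8
  return y = -8

Answer: -8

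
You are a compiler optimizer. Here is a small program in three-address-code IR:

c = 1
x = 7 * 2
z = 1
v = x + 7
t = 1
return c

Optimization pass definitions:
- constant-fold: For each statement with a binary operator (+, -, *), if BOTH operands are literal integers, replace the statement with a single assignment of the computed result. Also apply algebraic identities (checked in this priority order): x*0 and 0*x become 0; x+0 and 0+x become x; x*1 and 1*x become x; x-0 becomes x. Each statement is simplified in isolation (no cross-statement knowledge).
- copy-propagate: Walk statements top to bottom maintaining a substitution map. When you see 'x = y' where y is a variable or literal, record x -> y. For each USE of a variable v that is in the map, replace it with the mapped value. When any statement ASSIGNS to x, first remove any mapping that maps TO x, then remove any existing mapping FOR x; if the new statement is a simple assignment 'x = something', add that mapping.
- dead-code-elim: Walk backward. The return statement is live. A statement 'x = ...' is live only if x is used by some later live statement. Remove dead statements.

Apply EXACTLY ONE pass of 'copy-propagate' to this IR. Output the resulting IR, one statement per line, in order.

Answer: c = 1
x = 7 * 2
z = 1
v = x + 7
t = 1
return 1

Derivation:
Applying copy-propagate statement-by-statement:
  [1] c = 1  (unchanged)
  [2] x = 7 * 2  (unchanged)
  [3] z = 1  (unchanged)
  [4] v = x + 7  (unchanged)
  [5] t = 1  (unchanged)
  [6] return c  -> return 1
Result (6 stmts):
  c = 1
  x = 7 * 2
  z = 1
  v = x + 7
  t = 1
  return 1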